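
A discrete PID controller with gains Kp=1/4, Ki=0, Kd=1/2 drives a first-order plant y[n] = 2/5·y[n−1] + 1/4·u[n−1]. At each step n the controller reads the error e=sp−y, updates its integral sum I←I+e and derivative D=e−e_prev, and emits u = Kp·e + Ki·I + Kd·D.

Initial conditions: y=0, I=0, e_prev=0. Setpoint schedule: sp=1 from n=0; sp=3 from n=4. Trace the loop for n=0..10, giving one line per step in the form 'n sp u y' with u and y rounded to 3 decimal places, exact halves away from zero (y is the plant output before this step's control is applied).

0 1 0.750 0.000
1 1 0.109 0.188
2 1 0.267 0.102
3 1 0.220 0.108
4 3 1.730 0.098
5 3 0.445 0.472
6 3 0.761 0.300
7 3 0.667 0.310
8 3 0.687 0.291
9 3 0.679 0.288
10 3 0.680 0.285

(exact arithmetic carried between steps; '≈' marks a value shown rounded to 6 d.p. or computed from one; I and e_prev carry over from the previous line; the table rounds u and y to 3 d.p., halves away from zero)
n=0: y=0, sp=1, e=sp−y=1; I=1, D=e−e_prev=1; u=1/4·1+0·1+1/2·1=0.75; next y=2/5·0+1/4·0.75=0.1875
n=1: y=0.1875, sp=1, e=sp−y=0.8125; I=1.8125, D=e−e_prev=-0.1875; u=1/4·0.8125+0·1.8125+1/2·(-0.1875)=0.109375; next y=2/5·0.1875+1/4·0.109375≈0.102344
n=2: y≈0.102344, sp=1, e=sp−y≈0.897656; I≈2.710156, D=e−e_prev≈0.085156; u=1/4·0.897656+0·2.710156+1/2·0.085156≈0.266992; next y=2/5·0.102344+1/4·0.266992≈0.107686
n=3: y≈0.107686, sp=1, e=sp−y≈0.892314; I≈3.602471, D=e−e_prev≈-0.005342; u=1/4·0.892314+0·3.602471+1/2·(-0.005342)≈0.220408; next y=2/5·0.107686+1/4·0.220408≈0.098176
n=4: y≈0.098176, sp=3, e=sp−y≈2.901824; I≈6.504295, D=e−e_prev≈2.009509; u=1/4·2.901824+0·6.504295+1/2·2.009509≈1.730211; next y=2/5·0.098176+1/4·1.730211≈0.471823
n=5: y≈0.471823, sp=3, e=sp−y≈2.528177; I≈9.032471, D=e−e_prev≈-0.373647; u=1/4·2.528177+0·9.032471+1/2·(-0.373647)≈0.445221; next y=2/5·0.471823+1/4·0.445221≈0.300034
n=6: y≈0.300034, sp=3, e=sp−y≈2.699966; I≈11.732437, D=e−e_prev≈0.171789; u=1/4·2.699966+0·11.732437+1/2·0.171789≈0.760886; next y=2/5·0.300034+1/4·0.760886≈0.310235
n=7: y≈0.310235, sp=3, e=sp−y≈2.689765; I≈14.422202, D=e−e_prev≈-0.010201; u=1/4·2.689765+0·14.422202+1/2·(-0.010201)≈0.667341; next y=2/5·0.310235+1/4·0.667341≈0.290929
n=8: y≈0.290929, sp=3, e=sp−y≈2.709071; I≈17.131273, D=e−e_prev≈0.019306; u=1/4·2.709071+0·17.131273+1/2·0.019306≈0.686921; next y=2/5·0.290929+1/4·0.686921≈0.288102
n=9: y≈0.288102, sp=3, e=sp−y≈2.711898; I≈19.843171, D=e−e_prev≈0.002827; u=1/4·2.711898+0·19.843171+1/2·0.002827≈0.679388; next y=2/5·0.288102+1/4·0.679388≈0.285088
n=10: y≈0.285088, sp=3, e=sp−y≈2.714912; I≈22.558083, D=e−e_prev≈0.003014; u=1/4·2.714912+0·22.558083+1/2·0.003014≈0.680235; next y=2/5·0.285088+1/4·0.680235≈0.284094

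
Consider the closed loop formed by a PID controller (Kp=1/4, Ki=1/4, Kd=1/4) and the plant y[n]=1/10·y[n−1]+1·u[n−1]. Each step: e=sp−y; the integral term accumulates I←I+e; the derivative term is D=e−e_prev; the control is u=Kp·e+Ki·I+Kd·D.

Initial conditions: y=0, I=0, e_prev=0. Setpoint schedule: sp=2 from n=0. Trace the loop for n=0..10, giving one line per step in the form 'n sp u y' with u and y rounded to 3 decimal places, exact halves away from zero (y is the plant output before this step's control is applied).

(exact arithmetic carried between steps; '≈' marks a value shown rounded to 6 d.p. or computed from one; I and e_prev carry over from the previous line; the table rounds u and y to 3 d.p., halves away from zero)
n=0: y=0, sp=2, e=sp−y=2; I=2, D=e−e_prev=2; u=1/4·2+1/4·2+1/4·2=1.5; next y=1/10·0+1·1.5=1.5
n=1: y=1.5, sp=2, e=sp−y=0.5; I=2.5, D=e−e_prev=-1.5; u=1/4·0.5+1/4·2.5+1/4·(-1.5)=0.375; next y=1/10·1.5+1·0.375=0.525
n=2: y=0.525, sp=2, e=sp−y=1.475; I=3.975, D=e−e_prev=0.975; u=1/4·1.475+1/4·3.975+1/4·0.975=1.60625; next y=1/10·0.525+1·1.60625=1.65875
n=3: y=1.65875, sp=2, e=sp−y=0.34125; I=4.31625, D=e−e_prev=-1.13375; u=1/4·0.34125+1/4·4.31625+1/4·(-1.13375)≈0.880938; next y=1/10·1.65875+1·0.880938≈1.046813
n=4: y≈1.046813, sp=2, e=sp−y≈0.953188; I≈5.269438, D=e−e_prev≈0.611938; u=1/4·0.953188+1/4·5.269438+1/4·0.611938≈1.708641; next y=1/10·1.046813+1·1.708641≈1.813322
n=5: y≈1.813322, sp=2, e=sp−y≈0.186678; I≈5.456116, D=e−e_prev≈-0.766509; u=1/4·0.186678+1/4·5.456116+1/4·(-0.766509)≈1.219071; next y=1/10·1.813322+1·1.219071≈1.400403
n=6: y≈1.400403, sp=2, e=sp−y≈0.599597; I≈6.055712, D=e−e_prev≈0.412919; u=1/4·0.599597+1/4·6.055712+1/4·0.412919≈1.767057; next y=1/10·1.400403+1·1.767057≈1.907097
n=7: y≈1.907097, sp=2, e=sp−y≈0.092903; I≈6.148615, D=e−e_prev≈-0.506694; u=1/4·0.092903+1/4·6.148615+1/4·(-0.506694)≈1.433706; next y=1/10·1.907097+1·1.433706≈1.624416
n=8: y≈1.624416, sp=2, e=sp−y≈0.375584; I≈6.524199, D=e−e_prev≈0.282682; u=1/4·0.375584+1/4·6.524199+1/4·0.282682≈1.795616; next y=1/10·1.624416+1·1.795616≈1.958058
n=9: y≈1.958058, sp=2, e=sp−y≈0.041942; I≈6.566142, D=e−e_prev≈-0.333642; u=1/4·0.041942+1/4·6.566142+1/4·(-0.333642)≈1.568610; next y=1/10·1.958058+1·1.568610≈1.764416
n=10: y≈1.764416, sp=2, e=sp−y≈0.235584; I≈6.801725, D=e−e_prev≈0.193642; u=1/4·0.235584+1/4·6.801725+1/4·0.193642≈1.807738; next y=1/10·1.764416+1·1.807738≈1.984179

0 2 1.500 0.000
1 2 0.375 1.500
2 2 1.606 0.525
3 2 0.881 1.659
4 2 1.709 1.047
5 2 1.219 1.813
6 2 1.767 1.400
7 2 1.434 1.907
8 2 1.796 1.624
9 2 1.569 1.958
10 2 1.808 1.764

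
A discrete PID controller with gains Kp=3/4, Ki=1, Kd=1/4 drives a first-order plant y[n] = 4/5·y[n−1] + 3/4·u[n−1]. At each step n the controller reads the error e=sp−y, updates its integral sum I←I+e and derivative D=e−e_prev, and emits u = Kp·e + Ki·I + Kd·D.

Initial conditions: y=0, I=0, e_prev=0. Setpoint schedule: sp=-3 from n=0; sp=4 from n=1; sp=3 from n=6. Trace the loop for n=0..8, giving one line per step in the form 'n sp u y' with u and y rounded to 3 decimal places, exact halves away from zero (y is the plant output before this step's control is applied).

0 -3 -6.000 0.000
1 4 14.750 -4.500
2 4 -3.550 7.463
3 4 4.288 3.308
4 4 -1.167 5.862
5 4 1.705 3.814
6 3 -1.653 4.330
7 3 1.607 2.224
8 3 0.335 2.985

(exact arithmetic carried between steps; '≈' marks a value shown rounded to 6 d.p. or computed from one; I and e_prev carry over from the previous line; the table rounds u and y to 3 d.p., halves away from zero)
n=0: y=0, sp=-3, e=sp−y=-3; I=-3, D=e−e_prev=-3; u=3/4·(-3)+1·(-3)+1/4·(-3)=-6; next y=4/5·0+3/4·(-6)=-4.5
n=1: y=-4.5, sp=4, e=sp−y=8.5; I=5.5, D=e−e_prev=11.5; u=3/4·8.5+1·5.5+1/4·11.5=14.75; next y=4/5·(-4.5)+3/4·14.75=7.4625
n=2: y=7.4625, sp=4, e=sp−y=-3.4625; I=2.0375, D=e−e_prev=-11.9625; u=3/4·(-3.4625)+1·2.0375+1/4·(-11.9625)=-3.55; next y=4/5·7.4625+3/4·(-3.55)=3.3075
n=3: y=3.3075, sp=4, e=sp−y=0.6925; I=2.73, D=e−e_prev=4.155; u=3/4·0.6925+1·2.73+1/4·4.155=4.288125; next y=4/5·3.3075+3/4·4.288125≈5.862094
n=4: y≈5.862094, sp=4, e=sp−y≈-1.862094; I≈0.867906, D=e−e_prev≈-2.554594; u=3/4·(-1.862094)+1·0.867906+1/4·(-2.554594)≈-1.167313; next y=4/5·5.862094+3/4·(-1.167313)≈3.814191
n=5: y≈3.814191, sp=4, e=sp−y≈0.185809; I≈1.053716, D=e−e_prev≈2.047903; u=3/4·0.185809+1·1.053716+1/4·2.047903≈1.705048; next y=4/5·3.814191+3/4·1.705048≈4.330139
n=6: y≈4.330139, sp=3, e=sp−y≈-1.330139; I≈-0.276423, D=e−e_prev≈-1.515948; u=3/4·(-1.330139)+1·(-0.276423)+1/4·(-1.515948)≈-1.653014; next y=4/5·4.330139+3/4·(-1.653014)≈2.224350
n=7: y≈2.224350, sp=3, e=sp−y≈0.775650; I≈0.499227, D=e−e_prev≈2.105789; u=3/4·0.775650+1·0.499227+1/4·2.105789≈1.607411; next y=4/5·2.224350+3/4·1.607411≈2.985038
n=8: y≈2.985038, sp=3, e=sp−y≈0.014962; I≈0.514188, D=e−e_prev≈-0.760688; u=3/4·0.014962+1·0.514188+1/4·(-0.760688)≈0.335237; next y=4/5·2.985038+3/4·0.335237≈2.639459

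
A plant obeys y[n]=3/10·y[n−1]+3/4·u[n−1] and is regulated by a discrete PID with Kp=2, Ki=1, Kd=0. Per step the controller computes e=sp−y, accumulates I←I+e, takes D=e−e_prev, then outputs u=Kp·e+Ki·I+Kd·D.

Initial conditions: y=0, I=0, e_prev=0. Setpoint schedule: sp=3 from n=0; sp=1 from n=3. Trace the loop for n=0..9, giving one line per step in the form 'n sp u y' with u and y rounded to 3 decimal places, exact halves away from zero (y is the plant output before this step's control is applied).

0 3 9.000 0.000
1 3 -8.250 6.750
2 3 20.738 -4.163
3 1 -33.501 14.304
4 1 58.611 -20.834
5 1 -95.181 37.708
6 1 161.454 -60.073
7 1 -266.899 103.069
8 1 447.999 -169.253
9 1 -745.178 285.223

(exact arithmetic carried between steps; '≈' marks a value shown rounded to 6 d.p. or computed from one; I and e_prev carry over from the previous line; the table rounds u and y to 3 d.p., halves away from zero)
n=0: y=0, sp=3, e=sp−y=3; I=3, D=e−e_prev=3; u=2·3+1·3+0·3=9; next y=3/10·0+3/4·9=6.75
n=1: y=6.75, sp=3, e=sp−y=-3.75; I=-0.75, D=e−e_prev=-6.75; u=2·(-3.75)+1·(-0.75)+0·(-6.75)=-8.25; next y=3/10·6.75+3/4·(-8.25)=-4.1625
n=2: y=-4.1625, sp=3, e=sp−y=7.1625; I=6.4125, D=e−e_prev=10.9125; u=2·7.1625+1·6.4125+0·10.9125=20.7375; next y=3/10·(-4.1625)+3/4·20.7375=14.304375
n=3: y=14.304375, sp=1, e=sp−y=-13.304375; I=-6.891875, D=e−e_prev=-20.466875; u=2·(-13.304375)+1·(-6.891875)+0·(-20.466875)=-33.500625; next y=3/10·14.304375+3/4·(-33.500625)≈-20.834156
n=4: y≈-20.834156, sp=1, e=sp−y≈21.834156; I≈14.942281, D=e−e_prev≈35.138531; u=2·21.834156+1·14.942281+0·35.138531≈58.610594; next y=3/10·(-20.834156)+3/4·58.610594≈37.707698
n=5: y≈37.707698, sp=1, e=sp−y≈-36.707698; I≈-21.765417, D=e−e_prev≈-58.541855; u=2·(-36.707698)+1·(-21.765417)+0·(-58.541855)≈-95.180814; next y=3/10·37.707698+3/4·(-95.180814)≈-60.073301
n=6: y≈-60.073301, sp=1, e=sp−y≈61.073301; I≈39.307884, D=e−e_prev≈97.780999; u=2·61.073301+1·39.307884+0·97.780999≈161.454486; next y=3/10·(-60.073301)+3/4·161.454486≈103.068874
n=7: y≈103.068874, sp=1, e=sp−y≈-102.068874; I≈-62.760990, D=e−e_prev≈-163.142175; u=2·(-102.068874)+1·(-62.760990)+0·(-163.142175)≈-266.898738; next y=3/10·103.068874+3/4·(-266.898738)≈-169.253392
n=8: y≈-169.253392, sp=1, e=sp−y≈170.253392; I≈107.492401, D=e−e_prev≈272.322266; u=2·170.253392+1·107.492401+0·272.322266≈447.999185; next y=3/10·(-169.253392)+3/4·447.999185≈285.223371
n=9: y≈285.223371, sp=1, e=sp−y≈-284.223371; I≈-176.730970, D=e−e_prev≈-454.476763; u=2·(-284.223371)+1·(-176.730970)+0·(-454.476763)≈-745.177711; next y=3/10·285.223371+3/4·(-745.177711)≈-473.316272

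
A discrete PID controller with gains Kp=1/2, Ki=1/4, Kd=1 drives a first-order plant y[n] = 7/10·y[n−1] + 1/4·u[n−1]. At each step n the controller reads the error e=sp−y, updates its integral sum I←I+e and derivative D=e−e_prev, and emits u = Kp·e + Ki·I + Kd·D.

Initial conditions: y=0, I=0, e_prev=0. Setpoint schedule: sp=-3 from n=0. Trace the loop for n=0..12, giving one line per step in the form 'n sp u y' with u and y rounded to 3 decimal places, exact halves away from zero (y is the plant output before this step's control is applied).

0 -3 -5.250 0.000
1 -3 -0.703 -1.313
2 -3 -2.819 -1.095
3 -3 -2.419 -1.471
4 -3 -2.891 -1.634
5 -3 -2.989 -1.867
6 -3 -3.177 -2.054
7 -3 -3.289 -2.232
8 -3 -3.392 -2.385
9 -3 -3.467 -2.518
10 -3 -3.525 -2.629
11 -3 -3.567 -2.721
12 -3 -3.597 -2.797

(exact arithmetic carried between steps; '≈' marks a value shown rounded to 6 d.p. or computed from one; I and e_prev carry over from the previous line; the table rounds u and y to 3 d.p., halves away from zero)
n=0: y=0, sp=-3, e=sp−y=-3; I=-3, D=e−e_prev=-3; u=1/2·(-3)+1/4·(-3)+1·(-3)=-5.25; next y=7/10·0+1/4·(-5.25)=-1.3125
n=1: y=-1.3125, sp=-3, e=sp−y=-1.6875; I=-4.6875, D=e−e_prev=1.3125; u=1/2·(-1.6875)+1/4·(-4.6875)+1·1.3125=-0.703125; next y=7/10·(-1.3125)+1/4·(-0.703125)≈-1.094531
n=2: y≈-1.094531, sp=-3, e=sp−y≈-1.905469; I≈-6.592969, D=e−e_prev≈-0.217969; u=1/2·(-1.905469)+1/4·(-6.592969)+1·(-0.217969)≈-2.818945; next y=7/10·(-1.094531)+1/4·(-2.818945)≈-1.470908
n=3: y≈-1.470908, sp=-3, e=sp−y≈-1.529092; I≈-8.122061, D=e−e_prev≈0.376377; u=1/2·(-1.529092)+1/4·(-8.122061)+1·0.376377≈-2.418684; next y=7/10·(-1.470908)+1/4·(-2.418684)≈-1.634307
n=4: y≈-1.634307, sp=-3, e=sp−y≈-1.365693; I≈-9.487754, D=e−e_prev≈0.163399; u=1/2·(-1.365693)+1/4·(-9.487754)+1·0.163399≈-2.891387; next y=7/10·(-1.634307)+1/4·(-2.891387)≈-1.866861
n=5: y≈-1.866861, sp=-3, e=sp−y≈-1.133139; I≈-10.620892, D=e−e_prev≈0.232555; u=1/2·(-1.133139)+1/4·(-10.620892)+1·0.232555≈-2.989238; next y=7/10·(-1.866861)+1/4·(-2.989238)≈-2.054112
n=6: y≈-2.054112, sp=-3, e=sp−y≈-0.945888; I≈-11.566780, D=e−e_prev≈0.187251; u=1/2·(-0.945888)+1/4·(-11.566780)+1·0.187251≈-3.177388; next y=7/10·(-2.054112)+1/4·(-3.177388)≈-2.232226
n=7: y≈-2.232226, sp=-3, e=sp−y≈-0.767774; I≈-12.334554, D=e−e_prev≈0.178113; u=1/2·(-0.767774)+1/4·(-12.334554)+1·0.178113≈-3.289413; next y=7/10·(-2.232226)+1/4·(-3.289413)≈-2.384911
n=8: y≈-2.384911, sp=-3, e=sp−y≈-0.615089; I≈-12.949643, D=e−e_prev≈0.152685; u=1/2·(-0.615089)+1/4·(-12.949643)+1·0.152685≈-3.392270; next y=7/10·(-2.384911)+1/4·(-3.392270)≈-2.517505
n=9: y≈-2.517505, sp=-3, e=sp−y≈-0.482495; I≈-13.432138, D=e−e_prev≈0.132594; u=1/2·(-0.482495)+1/4·(-13.432138)+1·0.132594≈-3.466688; next y=7/10·(-2.517505)+1/4·(-3.466688)≈-2.628926
n=10: y≈-2.628926, sp=-3, e=sp−y≈-0.371074; I≈-13.803213, D=e−e_prev≈0.111420; u=1/2·(-0.371074)+1/4·(-13.803213)+1·0.111420≈-3.524920; next y=7/10·(-2.628926)+1/4·(-3.524920)≈-2.721478
n=11: y≈-2.721478, sp=-3, e=sp−y≈-0.278522; I≈-14.081735, D=e−e_prev≈0.092552; u=1/2·(-0.278522)+1/4·(-14.081735)+1·0.092552≈-3.567142; next y=7/10·(-2.721478)+1/4·(-3.567142)≈-2.796820
n=12: y≈-2.796820, sp=-3, e=sp−y≈-0.203180; I≈-14.284914, D=e−e_prev≈0.075342; u=1/2·(-0.203180)+1/4·(-14.284914)+1·0.075342≈-3.597476; next y=7/10·(-2.796820)+1/4·(-3.597476)≈-2.857143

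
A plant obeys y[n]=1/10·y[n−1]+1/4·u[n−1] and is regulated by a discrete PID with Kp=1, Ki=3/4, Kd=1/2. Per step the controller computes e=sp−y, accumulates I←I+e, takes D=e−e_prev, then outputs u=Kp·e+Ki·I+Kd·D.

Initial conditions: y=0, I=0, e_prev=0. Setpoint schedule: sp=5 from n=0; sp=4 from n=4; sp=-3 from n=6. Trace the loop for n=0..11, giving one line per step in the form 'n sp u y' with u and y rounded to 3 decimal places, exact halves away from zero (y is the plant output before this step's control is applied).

0 5 11.250 0.000
1 5 6.172 2.813
2 5 11.442 1.824
3 5 10.588 3.043
4 4 10.621 2.951
5 4 11.864 2.950
6 -3 -3.798 3.261
7 -3 3.901 -0.623
8 -3 -3.280 0.913
9 -3 -1.753 -0.729
10 -3 -4.767 -0.511
11 -3 -4.878 -1.243

(exact arithmetic carried between steps; '≈' marks a value shown rounded to 6 d.p. or computed from one; I and e_prev carry over from the previous line; the table rounds u and y to 3 d.p., halves away from zero)
n=0: y=0, sp=5, e=sp−y=5; I=5, D=e−e_prev=5; u=1·5+3/4·5+1/2·5=11.25; next y=1/10·0+1/4·11.25=2.8125
n=1: y=2.8125, sp=5, e=sp−y=2.1875; I=7.1875, D=e−e_prev=-2.8125; u=1·2.1875+3/4·7.1875+1/2·(-2.8125)=6.171875; next y=1/10·2.8125+1/4·6.171875≈1.824219
n=2: y≈1.824219, sp=5, e=sp−y≈3.175781; I≈10.363281, D=e−e_prev≈0.988281; u=1·3.175781+3/4·10.363281+1/2·0.988281≈11.442383; next y=1/10·1.824219+1/4·11.442383≈3.043018
n=3: y≈3.043018, sp=5, e=sp−y≈1.956982; I≈12.320264, D=e−e_prev≈-1.218799; u=1·1.956982+3/4·12.320264+1/2·(-1.218799)≈10.587781; next y=1/10·3.043018+1/4·10.587781≈2.951247
n=4: y≈2.951247, sp=4, e=sp−y≈1.048753; I≈13.369017, D=e−e_prev≈-0.908229; u=1·1.048753+3/4·13.369017+1/2·(-0.908229)≈10.621401; next y=1/10·2.951247+1/4·10.621401≈2.950475
n=5: y≈2.950475, sp=4, e=sp−y≈1.049525; I≈14.418542, D=e−e_prev≈0.000772; u=1·1.049525+3/4·14.418542+1/2·0.000772≈11.863817; next y=1/10·2.950475+1/4·11.863817≈3.261002
n=6: y≈3.261002, sp=-3, e=sp−y≈-6.261002; I≈8.157540, D=e−e_prev≈-7.310527; u=1·(-6.261002)+3/4·8.157540+1/2·(-7.310527)≈-3.798110; next y=1/10·3.261002+1/4·(-3.798110)≈-0.623427
n=7: y≈-0.623427, sp=-3, e=sp−y≈-2.376573; I≈5.780967, D=e−e_prev≈3.884429; u=1·(-2.376573)+3/4·5.780967+1/2·3.884429≈3.901368; next y=1/10·(-0.623427)+1/4·3.901368≈0.912999
n=8: y≈0.912999, sp=-3, e=sp−y≈-3.912999; I≈1.867968, D=e−e_prev≈-1.536427; u=1·(-3.912999)+3/4·1.867968+1/2·(-1.536427)≈-3.280236; next y=1/10·0.912999+1/4·(-3.280236)≈-0.728759
n=9: y≈-0.728759, sp=-3, e=sp−y≈-2.271241; I≈-0.403273, D=e−e_prev≈1.641758; u=1·(-2.271241)+3/4·(-0.403273)+1/2·1.641758≈-1.752816; next y=1/10·(-0.728759)+1/4·(-1.752816)≈-0.511080
n=10: y≈-0.511080, sp=-3, e=sp−y≈-2.488920; I≈-2.892193, D=e−e_prev≈-0.217679; u=1·(-2.488920)+3/4·(-2.892193)+1/2·(-0.217679)≈-4.766904; next y=1/10·(-0.511080)+1/4·(-4.766904)≈-1.242834
n=11: y≈-1.242834, sp=-3, e=sp−y≈-1.757166; I≈-4.649359, D=e−e_prev≈0.731754; u=1·(-1.757166)+3/4·(-4.649359)+1/2·0.731754≈-4.878308; next y=1/10·(-1.242834)+1/4·(-4.878308)≈-1.343860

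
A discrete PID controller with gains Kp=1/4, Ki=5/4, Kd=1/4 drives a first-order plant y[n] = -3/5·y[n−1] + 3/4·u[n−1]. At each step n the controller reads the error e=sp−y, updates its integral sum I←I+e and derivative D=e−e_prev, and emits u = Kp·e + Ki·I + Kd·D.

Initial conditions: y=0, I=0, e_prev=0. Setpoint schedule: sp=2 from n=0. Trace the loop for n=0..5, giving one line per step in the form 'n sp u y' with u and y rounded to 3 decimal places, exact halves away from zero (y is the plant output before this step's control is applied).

0 2 3.500 0.000
1 2 0.906 2.625
2 2 6.942 -0.895
3 2 -1.937 5.744
4 2 13.668 -4.899
5 2 -12.025 13.190

(exact arithmetic carried between steps; '≈' marks a value shown rounded to 6 d.p. or computed from one; I and e_prev carry over from the previous line; the table rounds u and y to 3 d.p., halves away from zero)
n=0: y=0, sp=2, e=sp−y=2; I=2, D=e−e_prev=2; u=1/4·2+5/4·2+1/4·2=3.5; next y=-3/5·0+3/4·3.5=2.625
n=1: y=2.625, sp=2, e=sp−y=-0.625; I=1.375, D=e−e_prev=-2.625; u=1/4·(-0.625)+5/4·1.375+1/4·(-2.625)=0.90625; next y=-3/5·2.625+3/4·0.90625≈-0.895313
n=2: y≈-0.895313, sp=2, e=sp−y≈2.895313; I≈4.270313, D=e−e_prev≈3.520313; u=1/4·2.895313+5/4·4.270313+1/4·3.520313≈6.941797; next y=-3/5·(-0.895313)+3/4·6.941797≈5.743535
n=3: y≈5.743535, sp=2, e=sp−y≈-3.743535; I≈0.526777, D=e−e_prev≈-6.638848; u=1/4·(-3.743535)+5/4·0.526777+1/4·(-6.638848)≈-1.937124; next y=-3/5·5.743535+3/4·(-1.937124)≈-4.898964
n=4: y≈-4.898964, sp=2, e=sp−y≈6.898964; I≈7.425741, D=e−e_prev≈10.642499; u=1/4·6.898964+5/4·7.425741+1/4·10.642499≈13.667543; next y=-3/5·(-4.898964)+3/4·13.667543≈13.190035
n=5: y≈13.190035, sp=2, e=sp−y≈-11.190035; I≈-3.764294, D=e−e_prev≈-18.089000; u=1/4·(-11.190035)+5/4·(-3.764294)+1/4·(-18.089000)≈-12.025126; next y=-3/5·13.190035+3/4·(-12.025126)≈-16.932866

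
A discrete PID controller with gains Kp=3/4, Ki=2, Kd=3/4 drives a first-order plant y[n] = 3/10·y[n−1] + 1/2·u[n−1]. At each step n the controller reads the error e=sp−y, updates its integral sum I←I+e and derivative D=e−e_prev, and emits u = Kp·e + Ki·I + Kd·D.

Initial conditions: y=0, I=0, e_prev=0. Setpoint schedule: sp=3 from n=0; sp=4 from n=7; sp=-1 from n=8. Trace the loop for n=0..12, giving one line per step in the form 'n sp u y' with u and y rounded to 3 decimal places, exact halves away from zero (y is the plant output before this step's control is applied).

0 3 10.500 0.000
1 3 -4.125 5.250
2 3 15.394 -0.488
3 3 -10.068 7.551
4 3 22.977 -2.769
5 3 -20.218 10.658
6 3 36.030 -6.912
7 4 -33.810 15.941
8 -1 39.421 -12.123
9 -1 -54.319 16.074
10 -1 67.120 -22.337
11 -1 -91.200 26.859
12 -1 115.383 -37.542

(exact arithmetic carried between steps; '≈' marks a value shown rounded to 6 d.p. or computed from one; I and e_prev carry over from the previous line; the table rounds u and y to 3 d.p., halves away from zero)
n=0: y=0, sp=3, e=sp−y=3; I=3, D=e−e_prev=3; u=3/4·3+2·3+3/4·3=10.5; next y=3/10·0+1/2·10.5=5.25
n=1: y=5.25, sp=3, e=sp−y=-2.25; I=0.75, D=e−e_prev=-5.25; u=3/4·(-2.25)+2·0.75+3/4·(-5.25)=-4.125; next y=3/10·5.25+1/2·(-4.125)=-0.4875
n=2: y=-0.4875, sp=3, e=sp−y=3.4875; I=4.2375, D=e−e_prev=5.7375; u=3/4·3.4875+2·4.2375+3/4·5.7375=15.39375; next y=3/10·(-0.4875)+1/2·15.39375=7.550625
n=3: y=7.550625, sp=3, e=sp−y=-4.550625; I=-0.313125, D=e−e_prev=-8.038125; u=3/4·(-4.550625)+2·(-0.313125)+3/4·(-8.038125)≈-10.067813; next y=3/10·7.550625+1/2·(-10.067813)≈-2.768719
n=4: y≈-2.768719, sp=3, e=sp−y≈5.768719; I≈5.455594, D=e−e_prev≈10.319344; u=3/4·5.768719+2·5.455594+3/4·10.319344≈22.977234; next y=3/10·(-2.768719)+1/2·22.977234≈10.658002
n=5: y≈10.658002, sp=3, e=sp−y≈-7.658002; I≈-2.202408, D=e−e_prev≈-13.426720; u=3/4·(-7.658002)+2·(-2.202408)+3/4·(-13.426720)≈-20.218357; next y=3/10·10.658002+1/2·(-20.218357)≈-6.911778
n=6: y≈-6.911778, sp=3, e=sp−y≈9.911778; I≈7.709370, D=e−e_prev≈17.569780; u=3/4·9.911778+2·7.709370+3/4·17.569780≈36.029909; next y=3/10·(-6.911778)+1/2·36.029909≈15.941421
n=7: y≈15.941421, sp=4, e=sp−y≈-11.941421; I≈-4.232051, D=e−e_prev≈-21.853199; u=3/4·(-11.941421)+2·(-4.232051)+3/4·(-21.853199)≈-33.810066; next y=3/10·15.941421+1/2·(-33.810066)≈-12.122607
n=8: y≈-12.122607, sp=-1, e=sp−y≈11.122607; I≈6.890556, D=e−e_prev≈23.064028; u=3/4·11.122607+2·6.890556+3/4·23.064028≈39.421088; next y=3/10·(-12.122607)+1/2·39.421088≈16.073762
n=9: y≈16.073762, sp=-1, e=sp−y≈-17.073762; I≈-10.183206, D=e−e_prev≈-28.196369; u=3/4·(-17.073762)+2·(-10.183206)+3/4·(-28.196369)≈-54.319010; next y=3/10·16.073762+1/2·(-54.319010)≈-22.337377
n=10: y≈-22.337377, sp=-1, e=sp−y≈21.337377; I≈11.154171, D=e−e_prev≈38.411139; u=3/4·21.337377+2·11.154171+3/4·38.411139≈67.119727; next y=3/10·(-22.337377)+1/2·67.119727≈26.858651
n=11: y≈26.858651, sp=-1, e=sp−y≈-27.858651; I≈-16.704480, D=e−e_prev≈-49.196027; u=3/4·(-27.858651)+2·(-16.704480)+3/4·(-49.196027)≈-91.199969; next y=3/10·26.858651+1/2·(-91.199969)≈-37.542389
n=12: y≈-37.542389, sp=-1, e=sp−y≈36.542389; I≈19.837909, D=e−e_prev≈64.401040; u=3/4·36.542389+2·19.837909+3/4·64.401040≈115.383390; next y=3/10·(-37.542389)+1/2·115.383390≈46.428978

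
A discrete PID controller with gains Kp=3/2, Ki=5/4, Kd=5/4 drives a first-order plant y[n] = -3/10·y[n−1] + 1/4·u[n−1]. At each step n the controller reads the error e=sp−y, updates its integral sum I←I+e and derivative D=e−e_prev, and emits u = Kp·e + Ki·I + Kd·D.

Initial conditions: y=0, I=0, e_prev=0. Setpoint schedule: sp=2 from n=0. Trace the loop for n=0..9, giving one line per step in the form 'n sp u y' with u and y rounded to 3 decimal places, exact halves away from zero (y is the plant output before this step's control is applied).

0 2 8.000 0.000
1 2 0.000 2.000
2 2 12.900 -0.600
3 2 -3.120 3.405
4 2 20.956 -1.802
5 2 -11.124 5.779
6 2 34.805 -4.515
7 2 -28.202 10.056
8 2 60.433 -10.067
9 2 -62.419 18.128

(exact arithmetic carried between steps; '≈' marks a value shown rounded to 6 d.p. or computed from one; I and e_prev carry over from the previous line; the table rounds u and y to 3 d.p., halves away from zero)
n=0: y=0, sp=2, e=sp−y=2; I=2, D=e−e_prev=2; u=3/2·2+5/4·2+5/4·2=8; next y=-3/10·0+1/4·8=2
n=1: y=2, sp=2, e=sp−y=0; I=2, D=e−e_prev=-2; u=3/2·0+5/4·2+5/4·(-2)=0; next y=-3/10·2+1/4·0=-0.6
n=2: y=-0.6, sp=2, e=sp−y=2.6; I=4.6, D=e−e_prev=2.6; u=3/2·2.6+5/4·4.6+5/4·2.6=12.9; next y=-3/10·(-0.6)+1/4·12.9=3.405
n=3: y=3.405, sp=2, e=sp−y=-1.405; I=3.195, D=e−e_prev=-4.005; u=3/2·(-1.405)+5/4·3.195+5/4·(-4.005)=-3.12; next y=-3/10·3.405+1/4·(-3.12)=-1.8015
n=4: y=-1.8015, sp=2, e=sp−y=3.8015; I=6.9965, D=e−e_prev=5.2065; u=3/2·3.8015+5/4·6.9965+5/4·5.2065=20.956; next y=-3/10·(-1.8015)+1/4·20.956=5.77945
n=5: y=5.77945, sp=2, e=sp−y=-3.77945; I=3.21705, D=e−e_prev=-7.58095; u=3/2·(-3.77945)+5/4·3.21705+5/4·(-7.58095)=-11.12405; next y=-3/10·5.77945+1/4·(-11.12405)≈-4.514848
n=6: y≈-4.514848, sp=2, e=sp−y≈6.514848; I≈9.731898, D=e−e_prev≈10.294298; u=3/2·6.514848+5/4·9.731898+5/4·10.294298≈34.805015; next y=-3/10·(-4.514848)+1/4·34.805015≈10.055708
n=7: y=10.055708, sp=2, e=sp−y=-8.055708; I≈1.676190, D=e−e_prev≈-14.570556; u=3/2·(-8.055708)+5/4·1.676190+5/4·(-14.570556)≈-28.201520; next y=-3/10·10.055708+1/4·(-28.201520)≈-10.067092
n=8: y≈-10.067092, sp=2, e=sp−y≈12.067092; I≈13.743282, D=e−e_prev≈20.122800; u=3/2·12.067092+5/4·13.743282+5/4·20.122800≈60.433241; next y=-3/10·(-10.067092)+1/4·60.433241≈18.128438
n=9: y≈18.128438, sp=2, e=sp−y≈-16.128438; I≈-2.385156, D=e−e_prev≈-28.195530; u=3/2·(-16.128438)+5/4·(-2.385156)+5/4·(-28.195530)≈-62.418515; next y=-3/10·18.128438+1/4·(-62.418515)≈-21.043160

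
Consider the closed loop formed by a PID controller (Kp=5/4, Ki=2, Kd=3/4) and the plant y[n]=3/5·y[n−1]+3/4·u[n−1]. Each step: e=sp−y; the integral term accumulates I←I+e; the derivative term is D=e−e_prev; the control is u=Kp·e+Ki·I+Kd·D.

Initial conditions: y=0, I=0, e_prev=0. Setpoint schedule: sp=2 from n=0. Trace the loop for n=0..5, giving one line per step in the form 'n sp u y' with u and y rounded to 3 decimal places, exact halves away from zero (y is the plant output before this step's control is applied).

(exact arithmetic carried between steps; '≈' marks a value shown rounded to 6 d.p. or computed from one; I and e_prev carry over from the previous line; the table rounds u and y to 3 d.p., halves away from zero)
n=0: y=0, sp=2, e=sp−y=2; I=2, D=e−e_prev=2; u=5/4·2+2·2+3/4·2=8; next y=3/5·0+3/4·8=6
n=1: y=6, sp=2, e=sp−y=-4; I=-2, D=e−e_prev=-6; u=5/4·(-4)+2·(-2)+3/4·(-6)=-13.5; next y=3/5·6+3/4·(-13.5)=-6.525
n=2: y=-6.525, sp=2, e=sp−y=8.525; I=6.525, D=e−e_prev=12.525; u=5/4·8.525+2·6.525+3/4·12.525=33.1; next y=3/5·(-6.525)+3/4·33.1=20.91
n=3: y=20.91, sp=2, e=sp−y=-18.91; I=-12.385, D=e−e_prev=-27.435; u=5/4·(-18.91)+2·(-12.385)+3/4·(-27.435)=-68.98375; next y=3/5·20.91+3/4·(-68.98375)≈-39.191813
n=4: y≈-39.191813, sp=2, e=sp−y≈41.191813; I≈28.806813, D=e−e_prev≈60.101813; u=5/4·41.191813+2·28.806813+3/4·60.101813≈154.17975; next y=3/5·(-39.191813)+3/4·154.17975≈92.119725
n=5: y=92.119725, sp=2, e=sp−y=-90.119725; I≈-61.312913, D=e−e_prev≈-131.311538; u=5/4·(-90.119725)+2·(-61.312913)+3/4·(-131.311538)≈-333.759134; next y=3/5·92.119725+3/4·(-333.759134)≈-195.047516

0 2 8.000 0.000
1 2 -13.500 6.000
2 2 33.100 -6.525
3 2 -68.984 20.910
4 2 154.180 -39.192
5 2 -333.759 92.120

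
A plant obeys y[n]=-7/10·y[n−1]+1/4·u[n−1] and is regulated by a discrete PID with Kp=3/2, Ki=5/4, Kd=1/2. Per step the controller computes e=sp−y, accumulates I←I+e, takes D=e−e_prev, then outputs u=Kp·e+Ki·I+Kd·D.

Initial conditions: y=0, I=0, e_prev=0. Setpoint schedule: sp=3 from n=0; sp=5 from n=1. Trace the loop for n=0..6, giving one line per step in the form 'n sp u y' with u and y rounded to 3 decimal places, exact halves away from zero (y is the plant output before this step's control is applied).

(exact arithmetic carried between steps; '≈' marks a value shown rounded to 6 d.p. or computed from one; I and e_prev carry over from the previous line; the table rounds u and y to 3 d.p., halves away from zero)
n=0: y=0, sp=3, e=sp−y=3; I=3, D=e−e_prev=3; u=3/2·3+5/4·3+1/2·3=9.75; next y=-7/10·0+1/4·9.75=2.4375
n=1: y=2.4375, sp=5, e=sp−y=2.5625; I=5.5625, D=e−e_prev=-0.4375; u=3/2·2.5625+5/4·5.5625+1/2·(-0.4375)=10.578125; next y=-7/10·2.4375+1/4·10.578125≈0.938281
n=2: y≈0.938281, sp=5, e=sp−y≈4.061719; I≈9.624219, D=e−e_prev≈1.499219; u=3/2·4.061719+5/4·9.624219+1/2·1.499219≈18.872461; next y=-7/10·0.938281+1/4·18.872461≈4.061318
n=3: y≈4.061318, sp=5, e=sp−y≈0.938682; I≈10.562900, D=e−e_prev≈-3.123037; u=3/2·0.938682+5/4·10.562900+1/2·(-3.123037)≈13.050129; next y=-7/10·4.061318+1/4·13.050129≈0.419609
n=4: y≈0.419609, sp=5, e=sp−y≈4.580391; I≈15.143291, D=e−e_prev≈3.641709; u=3/2·4.580391+5/4·15.143291+1/2·3.641709≈27.620554; next y=-7/10·0.419609+1/4·27.620554≈6.611412
n=5: y≈6.611412, sp=5, e=sp−y≈-1.611412; I≈13.531879, D=e−e_prev≈-6.191802; u=3/2·(-1.611412)+5/4·13.531879+1/2·(-6.191802)≈11.401830; next y=-7/10·6.611412+1/4·11.401830≈-1.777531
n=6: y≈-1.777531, sp=5, e=sp−y≈6.777531; I≈20.309410, D=e−e_prev≈8.388943; u=3/2·6.777531+5/4·20.309410+1/2·8.388943≈39.747530; next y=-7/10·(-1.777531)+1/4·39.747530≈11.181154

0 3 9.750 0.000
1 5 10.578 2.438
2 5 18.872 0.938
3 5 13.050 4.061
4 5 27.621 0.420
5 5 11.402 6.611
6 5 39.748 -1.778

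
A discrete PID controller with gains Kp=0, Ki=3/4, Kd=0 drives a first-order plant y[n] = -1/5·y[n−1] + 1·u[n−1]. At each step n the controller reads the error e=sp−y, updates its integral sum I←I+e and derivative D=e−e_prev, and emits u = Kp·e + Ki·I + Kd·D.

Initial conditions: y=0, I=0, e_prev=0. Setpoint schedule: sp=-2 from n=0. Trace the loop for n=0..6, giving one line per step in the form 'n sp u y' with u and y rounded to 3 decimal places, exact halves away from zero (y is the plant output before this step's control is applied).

(exact arithmetic carried between steps; '≈' marks a value shown rounded to 6 d.p. or computed from one; I and e_prev carry over from the previous line; the table rounds u and y to 3 d.p., halves away from zero)
n=0: y=0, sp=-2, e=sp−y=-2; I=-2, D=e−e_prev=-2; u=0·(-2)+3/4·(-2)+0·(-2)=-1.5; next y=-1/5·0+1·(-1.5)=-1.5
n=1: y=-1.5, sp=-2, e=sp−y=-0.5; I=-2.5, D=e−e_prev=1.5; u=0·(-0.5)+3/4·(-2.5)+0·1.5=-1.875; next y=-1/5·(-1.5)+1·(-1.875)=-1.575
n=2: y=-1.575, sp=-2, e=sp−y=-0.425; I=-2.925, D=e−e_prev=0.075; u=0·(-0.425)+3/4·(-2.925)+0·0.075=-2.19375; next y=-1/5·(-1.575)+1·(-2.19375)=-1.87875
n=3: y=-1.87875, sp=-2, e=sp−y=-0.12125; I=-3.04625, D=e−e_prev=0.30375; u=0·(-0.12125)+3/4·(-3.04625)+0·0.30375≈-2.284688; next y=-1/5·(-1.87875)+1·(-2.284688)≈-1.908938
n=4: y≈-1.908938, sp=-2, e=sp−y≈-0.091063; I≈-3.137313, D=e−e_prev≈0.030188; u=0·(-0.091063)+3/4·(-3.137313)+0·0.030188≈-2.352984; next y=-1/5·(-1.908938)+1·(-2.352984)≈-1.971197
n=5: y≈-1.971197, sp=-2, e=sp−y≈-0.028803; I≈-3.166116, D=e−e_prev≈0.062259; u=0·(-0.028803)+3/4·(-3.166116)+0·0.062259≈-2.374587; next y=-1/5·(-1.971197)+1·(-2.374587)≈-1.980347
n=6: y≈-1.980347, sp=-2, e=sp−y≈-0.019653; I≈-3.185768, D=e−e_prev≈0.009150; u=0·(-0.019653)+3/4·(-3.185768)+0·0.009150≈-2.389326; next y=-1/5·(-1.980347)+1·(-2.389326)≈-1.993257

0 -2 -1.500 0.000
1 -2 -1.875 -1.500
2 -2 -2.194 -1.575
3 -2 -2.285 -1.879
4 -2 -2.353 -1.909
5 -2 -2.375 -1.971
6 -2 -2.389 -1.980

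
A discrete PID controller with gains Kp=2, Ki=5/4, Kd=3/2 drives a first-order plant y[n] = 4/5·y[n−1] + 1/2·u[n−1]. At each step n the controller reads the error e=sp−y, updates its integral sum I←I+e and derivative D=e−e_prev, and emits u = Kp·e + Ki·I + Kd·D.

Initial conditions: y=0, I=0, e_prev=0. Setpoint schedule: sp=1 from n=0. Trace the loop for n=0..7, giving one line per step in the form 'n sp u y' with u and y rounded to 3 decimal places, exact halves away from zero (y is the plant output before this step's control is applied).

(exact arithmetic carried between steps; '≈' marks a value shown rounded to 6 d.p. or computed from one; I and e_prev carry over from the previous line; the table rounds u and y to 3 d.p., halves away from zero)
n=0: y=0, sp=1, e=sp−y=1; I=1, D=e−e_prev=1; u=2·1+5/4·1+3/2·1=4.75; next y=4/5·0+1/2·4.75=2.375
n=1: y=2.375, sp=1, e=sp−y=-1.375; I=-0.375, D=e−e_prev=-2.375; u=2·(-1.375)+5/4·(-0.375)+3/2·(-2.375)=-6.78125; next y=4/5·2.375+1/2·(-6.78125)=-1.490625
n=2: y=-1.490625, sp=1, e=sp−y=2.490625; I=2.115625, D=e−e_prev=3.865625; u=2·2.490625+5/4·2.115625+3/2·3.865625≈13.424219; next y=4/5·(-1.490625)+1/2·13.424219≈5.519609
n=3: y≈5.519609, sp=1, e=sp−y≈-4.519609; I≈-2.403984, D=e−e_prev≈-7.010234; u=2·(-4.519609)+5/4·(-2.403984)+3/2·(-7.010234)≈-22.559551; next y=4/5·5.519609+1/2·(-22.559551)≈-6.864088
n=4: y≈-6.864088, sp=1, e=sp−y≈7.864088; I≈5.460104, D=e−e_prev≈12.383697; u=2·7.864088+5/4·5.460104+3/2·12.383697≈41.128851; next y=4/5·(-6.864088)+1/2·41.128851≈15.073155
n=5: y≈15.073155, sp=1, e=sp−y≈-14.073155; I≈-8.613052, D=e−e_prev≈-21.937243; u=2·(-14.073155)+5/4·(-8.613052)+3/2·(-21.937243)≈-71.818490; next y=4/5·15.073155+1/2·(-71.818490)≈-23.850721
n=6: y≈-23.850721, sp=1, e=sp−y≈24.850721; I≈16.237669, D=e−e_prev≈38.923876; u=2·24.850721+5/4·16.237669+3/2·38.923876≈128.384342; next y=4/5·(-23.850721)+1/2·128.384342≈45.111594
n=7: y≈45.111594, sp=1, e=sp−y≈-44.111594; I≈-27.873925, D=e−e_prev≈-68.962315; u=2·(-44.111594)+5/4·(-27.873925)+3/2·(-68.962315)≈-226.509067; next y=4/5·45.111594+1/2·(-226.509067)≈-77.165258

0 1 4.750 0.000
1 1 -6.781 2.375
2 1 13.424 -1.491
3 1 -22.560 5.520
4 1 41.129 -6.864
5 1 -71.818 15.073
6 1 128.384 -23.851
7 1 -226.509 45.112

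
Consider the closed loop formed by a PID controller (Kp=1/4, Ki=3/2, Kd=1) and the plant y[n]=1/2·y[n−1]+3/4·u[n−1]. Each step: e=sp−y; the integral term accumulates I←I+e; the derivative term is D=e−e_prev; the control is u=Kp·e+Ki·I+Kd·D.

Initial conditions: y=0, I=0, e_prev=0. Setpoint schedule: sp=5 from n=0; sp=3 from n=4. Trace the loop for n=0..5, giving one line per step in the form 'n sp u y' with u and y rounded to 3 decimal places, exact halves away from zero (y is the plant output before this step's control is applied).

0 5 13.750 0.000
1 5 -12.109 10.313
2 5 29.390 -3.926
3 5 -37.474 20.079
4 3 63.311 -18.066
5 3 -96.655 38.451

(exact arithmetic carried between steps; '≈' marks a value shown rounded to 6 d.p. or computed from one; I and e_prev carry over from the previous line; the table rounds u and y to 3 d.p., halves away from zero)
n=0: y=0, sp=5, e=sp−y=5; I=5, D=e−e_prev=5; u=1/4·5+3/2·5+1·5=13.75; next y=1/2·0+3/4·13.75=10.3125
n=1: y=10.3125, sp=5, e=sp−y=-5.3125; I=-0.3125, D=e−e_prev=-10.3125; u=1/4·(-5.3125)+3/2·(-0.3125)+1·(-10.3125)=-12.109375; next y=1/2·10.3125+3/4·(-12.109375)≈-3.925781
n=2: y≈-3.925781, sp=5, e=sp−y≈8.925781; I≈8.613281, D=e−e_prev≈14.238281; u=1/4·8.925781+3/2·8.613281+1·14.238281≈29.389648; next y=1/2·(-3.925781)+3/4·29.389648≈20.079346
n=3: y≈20.079346, sp=5, e=sp−y≈-15.079346; I≈-6.466064, D=e−e_prev≈-24.005127; u=1/4·(-15.079346)+3/2·(-6.466064)+1·(-24.005127)≈-37.474060; next y=1/2·20.079346+3/4·(-37.474060)≈-18.065872
n=4: y≈-18.065872, sp=3, e=sp−y≈21.065872; I≈14.599808, D=e−e_prev≈36.145218; u=1/4·21.065872+3/2·14.599808+1·36.145218≈63.311398; next y=1/2·(-18.065872)+3/4·63.311398≈38.450612
n=5: y≈38.450612, sp=3, e=sp−y≈-35.450612; I≈-20.850804, D=e−e_prev≈-56.516484; u=1/4·(-35.450612)+3/2·(-20.850804)+1·(-56.516484)≈-96.655344; next y=1/2·38.450612+3/4·(-96.655344)≈-53.266202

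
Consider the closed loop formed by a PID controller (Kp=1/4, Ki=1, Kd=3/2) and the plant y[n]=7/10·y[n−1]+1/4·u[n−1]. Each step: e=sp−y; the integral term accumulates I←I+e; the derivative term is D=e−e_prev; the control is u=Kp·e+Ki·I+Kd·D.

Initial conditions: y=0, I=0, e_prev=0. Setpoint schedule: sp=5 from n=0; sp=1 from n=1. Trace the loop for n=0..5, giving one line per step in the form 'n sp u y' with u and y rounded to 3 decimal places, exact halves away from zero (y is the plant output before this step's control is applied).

0 5 13.750 0.000
1 1 -9.203 3.438
2 1 8.679 0.105
3 1 -1.304 2.244
4 1 3.407 1.244
5 1 0.348 1.723

(exact arithmetic carried between steps; '≈' marks a value shown rounded to 6 d.p. or computed from one; I and e_prev carry over from the previous line; the table rounds u and y to 3 d.p., halves away from zero)
n=0: y=0, sp=5, e=sp−y=5; I=5, D=e−e_prev=5; u=1/4·5+1·5+3/2·5=13.75; next y=7/10·0+1/4·13.75=3.4375
n=1: y=3.4375, sp=1, e=sp−y=-2.4375; I=2.5625, D=e−e_prev=-7.4375; u=1/4·(-2.4375)+1·2.5625+3/2·(-7.4375)=-9.203125; next y=7/10·3.4375+1/4·(-9.203125)≈0.105469
n=2: y≈0.105469, sp=1, e=sp−y≈0.894531; I≈3.457031, D=e−e_prev≈3.332031; u=1/4·0.894531+1·3.457031+3/2·3.332031≈8.678711; next y=7/10·0.105469+1/4·8.678711≈2.243506
n=3: y≈2.243506, sp=1, e=sp−y≈-1.243506; I≈2.213525, D=e−e_prev≈-2.138037; u=1/4·(-1.243506)+1·2.213525+3/2·(-2.138037)≈-1.304407; next y=7/10·2.243506+1/4·(-1.304407)≈1.244352
n=4: y≈1.244352, sp=1, e=sp−y≈-0.244352; I≈1.969173, D=e−e_prev≈0.999153; u=1/4·(-0.244352)+1·1.969173+3/2·0.999153≈3.406815; next y=7/10·1.244352+1/4·3.406815≈1.722750
n=5: y≈1.722750, sp=1, e=sp−y≈-0.722750; I≈1.246423, D=e−e_prev≈-0.478398; u=1/4·(-0.722750)+1·1.246423+3/2·(-0.478398)≈0.348138; next y=7/10·1.722750+1/4·0.348138≈1.292960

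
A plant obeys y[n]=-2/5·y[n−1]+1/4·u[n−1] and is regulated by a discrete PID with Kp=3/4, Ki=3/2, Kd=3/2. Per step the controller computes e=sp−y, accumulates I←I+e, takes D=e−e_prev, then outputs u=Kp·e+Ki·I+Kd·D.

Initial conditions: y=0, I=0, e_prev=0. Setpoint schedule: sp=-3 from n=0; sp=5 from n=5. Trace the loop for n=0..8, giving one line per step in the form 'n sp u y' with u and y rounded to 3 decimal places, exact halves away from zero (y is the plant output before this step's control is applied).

(exact arithmetic carried between steps; '≈' marks a value shown rounded to 6 d.p. or computed from one; I and e_prev carry over from the previous line; the table rounds u and y to 3 d.p., halves away from zero)
n=0: y=0, sp=-3, e=sp−y=-3; I=-3, D=e−e_prev=-3; u=3/4·(-3)+3/2·(-3)+3/2·(-3)=-11.25; next y=-2/5·0+1/4·(-11.25)=-2.8125
n=1: y=-2.8125, sp=-3, e=sp−y=-0.1875; I=-3.1875, D=e−e_prev=2.8125; u=3/4·(-0.1875)+3/2·(-3.1875)+3/2·2.8125=-0.703125; next y=-2/5·(-2.8125)+1/4·(-0.703125)≈0.949219
n=2: y≈0.949219, sp=-3, e=sp−y≈-3.949219; I≈-7.136719, D=e−e_prev≈-3.761719; u=3/4·(-3.949219)+3/2·(-7.136719)+3/2·(-3.761719)≈-19.309570; next y=-2/5·0.949219+1/4·(-19.309570)≈-5.207080
n=3: y≈-5.207080, sp=-3, e=sp−y≈2.207080; I≈-4.929639, D=e−e_prev≈6.156299; u=3/4·2.207080+3/2·(-4.929639)+3/2·6.156299≈3.495300; next y=-2/5·(-5.207080)+1/4·3.495300≈2.956657
n=4: y≈2.956657, sp=-3, e=sp−y≈-5.956657; I≈-10.886296, D=e−e_prev≈-8.163737; u=3/4·(-5.956657)+3/2·(-10.886296)+3/2·(-8.163737)≈-33.042542; next y=-2/5·2.956657+1/4·(-33.042542)≈-9.443298
n=5: y≈-9.443298, sp=5, e=sp−y≈14.443298; I≈3.557003, D=e−e_prev≈20.399956; u=3/4·14.443298+3/2·3.557003+3/2·20.399956≈46.767911; next y=-2/5·(-9.443298)+1/4·46.767911≈15.469297
n=6: y≈15.469297, sp=5, e=sp−y≈-10.469297; I≈-6.912294, D=e−e_prev≈-24.912596; u=3/4·(-10.469297)+3/2·(-6.912294)+3/2·(-24.912596)≈-55.589308; next y=-2/5·15.469297+1/4·(-55.589308)≈-20.085046
n=7: y≈-20.085046, sp=5, e=sp−y≈25.085046; I≈18.172751, D=e−e_prev≈35.554343; u=3/4·25.085046+3/2·18.172751+3/2·35.554343≈99.404426; next y=-2/5·(-20.085046)+1/4·99.404426≈32.885125
n=8: y≈32.885125, sp=5, e=sp−y≈-27.885125; I≈-9.712373, D=e−e_prev≈-52.970171; u=3/4·(-27.885125)+3/2·(-9.712373)+3/2·(-52.970171)≈-114.937660; next y=-2/5·32.885125+1/4·(-114.937660)≈-41.888465

0 -3 -11.250 0.000
1 -3 -0.703 -2.813
2 -3 -19.310 0.949
3 -3 3.495 -5.207
4 -3 -33.043 2.957
5 5 46.768 -9.443
6 5 -55.589 15.469
7 5 99.404 -20.085
8 5 -114.938 32.885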